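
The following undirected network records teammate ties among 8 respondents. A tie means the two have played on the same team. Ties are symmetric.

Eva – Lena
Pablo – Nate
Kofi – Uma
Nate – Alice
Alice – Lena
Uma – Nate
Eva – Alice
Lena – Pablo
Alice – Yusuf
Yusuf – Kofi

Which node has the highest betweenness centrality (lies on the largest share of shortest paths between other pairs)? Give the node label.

Unnormalized betweenness of each node: Alice:9, Eva:0, Kofi:1, Lena:2, Nate:6, Pablo:1, Uma:2, Yusuf:3.
Alice has the largest value, 9, making it the main broker — the node through which the most shortest paths run.

Alice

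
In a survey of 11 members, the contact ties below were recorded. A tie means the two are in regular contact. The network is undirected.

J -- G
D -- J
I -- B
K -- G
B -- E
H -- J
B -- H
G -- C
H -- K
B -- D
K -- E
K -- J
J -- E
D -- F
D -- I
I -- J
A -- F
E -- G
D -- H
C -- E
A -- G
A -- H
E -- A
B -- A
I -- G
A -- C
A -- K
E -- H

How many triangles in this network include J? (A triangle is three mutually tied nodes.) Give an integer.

J's neighbors: D, E, G, H, I, and K.
Neighbor pairs that are themselves tied: J–D–H; J–D–I; J–E–G; J–E–H; J–E–K; J–G–I; J–G–K; J–H–K. Each forms one triangle with J, for 8 in total.

8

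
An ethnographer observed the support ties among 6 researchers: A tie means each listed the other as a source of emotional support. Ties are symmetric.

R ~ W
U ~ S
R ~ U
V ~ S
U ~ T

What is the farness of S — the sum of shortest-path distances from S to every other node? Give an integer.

9

Distances from S: R:2, T:2, U:1, V:1, W:3.
Sum = 2 + 2 + 1 + 1 + 3 = 9.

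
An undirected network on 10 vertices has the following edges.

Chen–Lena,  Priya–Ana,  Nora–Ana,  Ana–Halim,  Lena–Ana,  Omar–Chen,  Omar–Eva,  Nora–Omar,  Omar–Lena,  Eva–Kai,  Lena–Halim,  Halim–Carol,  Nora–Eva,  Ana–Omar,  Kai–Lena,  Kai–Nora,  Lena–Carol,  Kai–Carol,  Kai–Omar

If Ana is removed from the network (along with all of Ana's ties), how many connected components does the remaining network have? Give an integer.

2

Without Ana, the remaining ties split the others into: {Carol, Chen, Eva, Halim, Kai, Lena, Nora, Omar}; {Priya}.
That's 2 separate components.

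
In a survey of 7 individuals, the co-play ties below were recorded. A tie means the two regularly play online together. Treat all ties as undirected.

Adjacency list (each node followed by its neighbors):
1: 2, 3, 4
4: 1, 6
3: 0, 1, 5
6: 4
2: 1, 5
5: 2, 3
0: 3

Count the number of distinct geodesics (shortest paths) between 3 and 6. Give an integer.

The shortest distance is 3, and the only length-3 path is 3–1–4–6. So there is exactly 1 shortest path.

1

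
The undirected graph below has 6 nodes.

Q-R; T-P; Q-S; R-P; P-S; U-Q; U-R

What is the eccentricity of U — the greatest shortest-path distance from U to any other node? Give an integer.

3

Distances from U: P:2, Q:1, R:1, S:2, T:3.
The largest is 3 (to T), so the eccentricity of U is 3.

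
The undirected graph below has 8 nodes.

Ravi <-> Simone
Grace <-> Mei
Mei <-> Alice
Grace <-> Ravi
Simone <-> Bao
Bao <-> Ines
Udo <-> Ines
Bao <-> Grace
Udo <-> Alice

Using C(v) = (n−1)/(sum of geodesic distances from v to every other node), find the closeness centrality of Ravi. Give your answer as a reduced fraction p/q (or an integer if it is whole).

Distances from Ravi: Alice:3, Bao:2, Grace:1, Ines:3, Mei:2, Simone:1, Udo:4. Sum = 16.
n = 8, so closeness = 7/16.

7/16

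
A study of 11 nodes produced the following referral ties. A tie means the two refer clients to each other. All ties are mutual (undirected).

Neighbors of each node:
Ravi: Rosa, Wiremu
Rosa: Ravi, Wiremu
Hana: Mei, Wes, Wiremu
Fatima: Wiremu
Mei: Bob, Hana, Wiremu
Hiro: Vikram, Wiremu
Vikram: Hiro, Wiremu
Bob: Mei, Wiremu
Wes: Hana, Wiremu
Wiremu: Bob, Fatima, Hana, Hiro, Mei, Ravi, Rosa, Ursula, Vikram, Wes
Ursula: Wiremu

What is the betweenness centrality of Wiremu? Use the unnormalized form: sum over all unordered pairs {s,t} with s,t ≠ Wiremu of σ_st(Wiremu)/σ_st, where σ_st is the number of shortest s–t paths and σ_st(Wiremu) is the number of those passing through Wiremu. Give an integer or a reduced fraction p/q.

Pairs whose geodesics pass through Wiremu — Hiro–Bob: 1; Hiro–Ravi: 1; Hiro–Hana: 1; Hiro–Mei: 1; Hiro–Fatima: 1; Hiro–Wes: 1; Hiro–Ursula: 1; Hiro–Rosa: 1; Bob–Ravi: 1; Bob–Hana: 1/2; Bob–Vikram: 1; Bob–Fatima: 1; Bob–Wes: 1; Bob–Ursula: 1 … (+26 more pairs).
All other pairs contribute 0.
Summing the contributions gives betweenness(Wiremu) = 39.

39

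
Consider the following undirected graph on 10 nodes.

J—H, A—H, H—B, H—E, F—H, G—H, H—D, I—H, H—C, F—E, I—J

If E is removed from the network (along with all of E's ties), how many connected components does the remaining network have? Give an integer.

E's neighbors (F and H) remain reachable from one another through other ties, so the rest of the network stays in one piece.

1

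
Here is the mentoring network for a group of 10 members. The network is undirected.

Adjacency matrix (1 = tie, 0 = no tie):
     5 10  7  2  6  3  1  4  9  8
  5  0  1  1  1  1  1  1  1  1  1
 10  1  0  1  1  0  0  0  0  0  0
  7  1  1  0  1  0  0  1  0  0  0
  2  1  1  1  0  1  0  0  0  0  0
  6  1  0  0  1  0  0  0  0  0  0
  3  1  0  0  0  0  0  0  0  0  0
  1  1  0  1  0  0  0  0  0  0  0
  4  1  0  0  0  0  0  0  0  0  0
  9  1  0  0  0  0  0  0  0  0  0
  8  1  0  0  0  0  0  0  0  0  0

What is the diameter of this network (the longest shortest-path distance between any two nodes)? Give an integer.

Eccentricity of each node (its greatest distance to any other): 1:2, 2:2, 3:2, 4:2, 5:1, 6:2, 7:2, 8:2, 9:2, 10:2.
The maximum eccentricity is 2, realized for instance by the pair 10–6 via 10 – 5 – 6. So the diameter is 2.

2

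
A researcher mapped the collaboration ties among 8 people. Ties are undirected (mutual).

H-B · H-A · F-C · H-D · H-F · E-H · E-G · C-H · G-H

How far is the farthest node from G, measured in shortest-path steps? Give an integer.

Distances from G: A:2, B:2, C:2, D:2, E:1, F:2, H:1.
The largest is 2 (to C, B, D, F, and A), so the eccentricity of G is 2.

2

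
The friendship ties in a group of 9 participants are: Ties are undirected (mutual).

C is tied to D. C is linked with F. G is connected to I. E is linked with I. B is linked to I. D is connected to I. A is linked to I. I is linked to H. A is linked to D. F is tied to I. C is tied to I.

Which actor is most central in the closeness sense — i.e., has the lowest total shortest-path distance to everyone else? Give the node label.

I

Farness (sum of distances to all others) for each node — A:14, B:15, C:13, D:13, E:15, F:14, G:15, H:15, I:8.
The smallest farness is 8, for I, so I has the highest closeness.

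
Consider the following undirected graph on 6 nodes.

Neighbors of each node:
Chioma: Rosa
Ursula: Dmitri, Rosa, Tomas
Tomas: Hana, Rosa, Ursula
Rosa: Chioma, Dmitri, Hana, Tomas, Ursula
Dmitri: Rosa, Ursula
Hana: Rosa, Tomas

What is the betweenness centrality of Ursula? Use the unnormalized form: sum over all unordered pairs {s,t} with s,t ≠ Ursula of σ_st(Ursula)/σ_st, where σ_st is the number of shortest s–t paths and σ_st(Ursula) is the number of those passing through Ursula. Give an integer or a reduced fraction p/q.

Pairs whose geodesics pass through Ursula — Dmitri–Tomas: 1/2.
All other pairs contribute 0.
Summing the contributions gives betweenness(Ursula) = 1/2.

1/2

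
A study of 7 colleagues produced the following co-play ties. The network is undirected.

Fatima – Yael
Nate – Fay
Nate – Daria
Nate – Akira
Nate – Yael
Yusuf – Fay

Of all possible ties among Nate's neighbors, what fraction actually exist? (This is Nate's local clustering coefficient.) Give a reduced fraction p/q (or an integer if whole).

0

Nate's neighbors: Akira, Daria, Fay, and Yael (k = 4).
Possible neighbor pairs: C(4,2) = 6. Edges among them: none → e = 0.
Clustering(Nate) = 0/6 = 0.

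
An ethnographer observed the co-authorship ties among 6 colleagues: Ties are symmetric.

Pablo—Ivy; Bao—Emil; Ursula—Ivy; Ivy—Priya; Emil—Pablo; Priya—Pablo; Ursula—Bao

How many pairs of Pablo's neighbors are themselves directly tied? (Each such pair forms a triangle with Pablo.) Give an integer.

1

Pablo's neighbors: Emil, Ivy, and Priya.
Neighbor pairs that are themselves tied: Pablo–Ivy–Priya. Each forms one triangle with Pablo, for 1 in total.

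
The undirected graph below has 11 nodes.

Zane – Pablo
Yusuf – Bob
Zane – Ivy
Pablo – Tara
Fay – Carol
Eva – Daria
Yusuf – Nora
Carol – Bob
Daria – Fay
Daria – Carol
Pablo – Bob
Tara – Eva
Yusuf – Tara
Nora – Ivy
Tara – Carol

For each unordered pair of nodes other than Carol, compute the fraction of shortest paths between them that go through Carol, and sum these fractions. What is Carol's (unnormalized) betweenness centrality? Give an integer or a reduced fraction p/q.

38/3

Pairs whose geodesics pass through Carol — Bob–Tara: 1/3; Bob–Eva: 2/4; Bob–Daria: 1; Bob–Fay: 1; Yusuf–Daria: 2/3; Yusuf–Fay: 2/2; Nora–Daria: 2/3; Nora–Fay: 2/2; Ivy–Daria: 4/6; Ivy–Fay: 4/4; Zane–Daria: 2/3; Zane–Fay: 2/2; Pablo–Daria: 2/3; Pablo–Fay: 2/2 … (+2 more pairs).
All other pairs contribute 0.
Summing the contributions gives betweenness(Carol) = 38/3.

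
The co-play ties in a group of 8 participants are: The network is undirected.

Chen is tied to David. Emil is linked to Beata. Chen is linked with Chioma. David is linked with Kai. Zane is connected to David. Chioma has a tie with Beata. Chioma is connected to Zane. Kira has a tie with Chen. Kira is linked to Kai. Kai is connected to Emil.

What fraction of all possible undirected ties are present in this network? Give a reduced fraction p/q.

5/14

There are 10 edges and 8 nodes, so the maximum possible is C(8,2) = 28.
Density = 10/28 = 5/14.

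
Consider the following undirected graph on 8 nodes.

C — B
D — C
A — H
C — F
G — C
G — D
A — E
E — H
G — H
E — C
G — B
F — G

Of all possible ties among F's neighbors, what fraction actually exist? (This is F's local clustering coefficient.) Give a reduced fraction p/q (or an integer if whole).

1

F's neighbors: C and G (k = 2).
Possible neighbor pairs: C(2,2) = 1. Edges among them: C–G → e = 1.
Clustering(F) = 1/1.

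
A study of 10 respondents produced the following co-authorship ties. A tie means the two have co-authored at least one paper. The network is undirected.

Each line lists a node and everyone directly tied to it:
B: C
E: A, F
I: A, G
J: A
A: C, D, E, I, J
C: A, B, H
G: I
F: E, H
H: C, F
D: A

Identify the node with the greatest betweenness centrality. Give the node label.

A

Unnormalized betweenness of each node: A:27, B:0, C:13, D:0, E:5, F:1, G:0, H:2, I:8, J:0.
A has the largest value, 27, making it the main broker — the node through which the most shortest paths run.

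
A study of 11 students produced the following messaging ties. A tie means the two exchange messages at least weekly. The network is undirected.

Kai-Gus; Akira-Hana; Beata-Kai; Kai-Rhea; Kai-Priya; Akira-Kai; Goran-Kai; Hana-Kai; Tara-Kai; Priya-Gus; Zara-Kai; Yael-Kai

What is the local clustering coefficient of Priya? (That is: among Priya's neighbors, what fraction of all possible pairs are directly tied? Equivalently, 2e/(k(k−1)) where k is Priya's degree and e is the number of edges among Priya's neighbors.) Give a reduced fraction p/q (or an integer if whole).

1

Priya's neighbors: Gus and Kai (k = 2).
Possible neighbor pairs: C(2,2) = 1. Edges among them: Gus–Kai → e = 1.
Clustering(Priya) = 1/1.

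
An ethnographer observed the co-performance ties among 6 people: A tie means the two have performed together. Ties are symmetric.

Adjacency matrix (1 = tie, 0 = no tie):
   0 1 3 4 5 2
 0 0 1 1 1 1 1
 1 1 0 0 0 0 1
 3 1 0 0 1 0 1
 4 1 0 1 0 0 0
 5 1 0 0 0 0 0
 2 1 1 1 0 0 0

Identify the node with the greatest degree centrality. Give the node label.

0

Degrees — 0:5, 1:2, 2:3, 3:3, 4:2, 5:1.
The maximum is 5, attained only by 0.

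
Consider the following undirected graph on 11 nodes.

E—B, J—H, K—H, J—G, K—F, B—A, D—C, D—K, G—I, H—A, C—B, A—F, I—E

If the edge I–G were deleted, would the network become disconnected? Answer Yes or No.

Even without that edge, I still reaches G via I – E – B – A – H – J – G, so the network stays connected. Not a bridge.

No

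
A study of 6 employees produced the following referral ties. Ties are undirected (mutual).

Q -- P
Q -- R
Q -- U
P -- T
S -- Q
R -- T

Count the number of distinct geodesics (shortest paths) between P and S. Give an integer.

1

The shortest distance is 2, and the only length-2 path is P–Q–S. So there is exactly 1 shortest path.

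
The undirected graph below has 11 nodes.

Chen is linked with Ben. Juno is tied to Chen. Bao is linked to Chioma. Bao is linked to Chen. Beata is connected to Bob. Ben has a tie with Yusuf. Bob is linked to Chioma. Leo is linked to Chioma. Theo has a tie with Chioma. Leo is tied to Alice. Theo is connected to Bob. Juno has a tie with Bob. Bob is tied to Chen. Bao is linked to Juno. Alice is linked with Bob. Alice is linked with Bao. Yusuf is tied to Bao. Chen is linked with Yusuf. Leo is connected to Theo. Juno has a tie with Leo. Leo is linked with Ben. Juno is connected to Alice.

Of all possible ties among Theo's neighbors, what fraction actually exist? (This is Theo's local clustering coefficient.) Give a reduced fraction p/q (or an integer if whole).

Theo's neighbors: Bob, Chioma, and Leo (k = 3).
Possible neighbor pairs: C(3,2) = 3. Edges among them: Bob–Chioma, Chioma–Leo → e = 2.
Clustering(Theo) = 2/3.

2/3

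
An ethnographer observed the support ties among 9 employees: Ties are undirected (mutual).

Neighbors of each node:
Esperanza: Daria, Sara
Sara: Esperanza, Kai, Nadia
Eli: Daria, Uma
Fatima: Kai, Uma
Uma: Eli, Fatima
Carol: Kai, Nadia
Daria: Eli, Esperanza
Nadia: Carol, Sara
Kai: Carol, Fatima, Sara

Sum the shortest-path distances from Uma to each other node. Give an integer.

Distances from Uma: Carol:3, Daria:2, Eli:1, Esperanza:3, Fatima:1, Kai:2, Nadia:4, Sara:3.
Sum = 3 + 2 + 1 + 3 + 1 + 2 + 4 + 3 = 19.

19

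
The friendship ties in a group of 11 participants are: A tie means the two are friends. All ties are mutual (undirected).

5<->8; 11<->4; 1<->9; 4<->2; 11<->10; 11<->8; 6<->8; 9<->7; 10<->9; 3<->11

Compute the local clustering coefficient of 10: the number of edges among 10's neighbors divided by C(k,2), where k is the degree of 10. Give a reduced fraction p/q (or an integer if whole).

0

10's neighbors: 9 and 11 (k = 2).
Possible neighbor pairs: C(2,2) = 1. Edges among them: none → e = 0.
Clustering(10) = 0/1.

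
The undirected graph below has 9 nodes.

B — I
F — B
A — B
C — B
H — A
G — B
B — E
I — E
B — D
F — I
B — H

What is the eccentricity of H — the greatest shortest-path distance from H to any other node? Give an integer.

2

Distances from H: A:1, B:1, C:2, D:2, E:2, F:2, G:2, I:2.
The largest is 2 (to G, I, F, C, D, and E), so the eccentricity of H is 2.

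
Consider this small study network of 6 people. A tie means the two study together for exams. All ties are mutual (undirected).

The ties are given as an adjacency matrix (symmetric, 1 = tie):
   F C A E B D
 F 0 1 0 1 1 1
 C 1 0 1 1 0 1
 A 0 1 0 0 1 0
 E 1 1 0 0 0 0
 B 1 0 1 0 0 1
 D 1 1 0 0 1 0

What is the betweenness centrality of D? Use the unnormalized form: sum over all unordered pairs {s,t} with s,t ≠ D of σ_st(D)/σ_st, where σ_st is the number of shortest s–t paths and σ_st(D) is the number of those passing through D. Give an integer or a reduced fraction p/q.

1/3

Pairs whose geodesics pass through D — C–B: 1/3.
All other pairs contribute 0.
Summing the contributions gives betweenness(D) = 1/3.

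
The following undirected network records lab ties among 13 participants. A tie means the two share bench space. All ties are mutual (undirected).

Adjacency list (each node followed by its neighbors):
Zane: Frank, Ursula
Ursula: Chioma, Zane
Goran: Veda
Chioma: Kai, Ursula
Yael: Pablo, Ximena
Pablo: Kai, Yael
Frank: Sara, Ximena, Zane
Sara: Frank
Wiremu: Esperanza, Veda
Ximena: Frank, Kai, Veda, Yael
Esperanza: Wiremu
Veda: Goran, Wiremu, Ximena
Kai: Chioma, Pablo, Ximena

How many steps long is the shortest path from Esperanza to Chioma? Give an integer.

One shortest route is Esperanza – Wiremu – Veda – Ximena – Kai – Chioma, which uses 5 edges, and at distance 4 from Esperanza we only reach {Frank, Kai, Yael}, which does not include Chioma. So d(Esperanza,Chioma) = 5.

5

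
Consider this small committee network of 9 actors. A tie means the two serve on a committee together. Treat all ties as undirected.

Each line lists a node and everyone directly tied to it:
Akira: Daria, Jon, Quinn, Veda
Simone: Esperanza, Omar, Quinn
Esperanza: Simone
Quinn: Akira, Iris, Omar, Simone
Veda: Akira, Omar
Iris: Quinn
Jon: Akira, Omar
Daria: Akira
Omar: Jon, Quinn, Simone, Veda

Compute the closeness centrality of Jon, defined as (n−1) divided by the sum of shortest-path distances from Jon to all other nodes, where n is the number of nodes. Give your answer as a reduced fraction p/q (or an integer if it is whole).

1/2

Distances from Jon: Akira:1, Daria:2, Esperanza:3, Iris:3, Omar:1, Quinn:2, Simone:2, Veda:2. Sum = 16.
n = 9, so closeness = 8/16 = 1/2.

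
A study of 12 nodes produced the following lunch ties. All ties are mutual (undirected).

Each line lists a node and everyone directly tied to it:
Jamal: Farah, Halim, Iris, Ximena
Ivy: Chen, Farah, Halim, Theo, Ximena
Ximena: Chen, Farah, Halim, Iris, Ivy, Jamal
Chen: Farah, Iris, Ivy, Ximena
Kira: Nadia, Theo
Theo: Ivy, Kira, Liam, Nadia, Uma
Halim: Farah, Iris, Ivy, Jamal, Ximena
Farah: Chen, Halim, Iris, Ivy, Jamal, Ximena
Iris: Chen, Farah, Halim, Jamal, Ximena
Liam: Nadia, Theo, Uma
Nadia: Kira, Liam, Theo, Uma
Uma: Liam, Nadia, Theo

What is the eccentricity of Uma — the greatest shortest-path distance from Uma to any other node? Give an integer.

Distances from Uma: Chen:3, Farah:3, Halim:3, Iris:4, Ivy:2, Jamal:4, Kira:2, Liam:1, Nadia:1, Theo:1, Ximena:3.
The largest is 4 (to Iris and Jamal), so the eccentricity of Uma is 4.

4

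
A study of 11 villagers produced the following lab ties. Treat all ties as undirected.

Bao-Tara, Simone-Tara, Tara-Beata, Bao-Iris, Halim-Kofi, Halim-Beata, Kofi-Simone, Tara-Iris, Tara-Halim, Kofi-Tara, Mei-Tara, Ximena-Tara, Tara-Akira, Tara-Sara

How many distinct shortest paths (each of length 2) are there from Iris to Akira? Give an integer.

1

The shortest distance is 2, and the only length-2 path is Iris–Tara–Akira. So there is exactly 1 shortest path.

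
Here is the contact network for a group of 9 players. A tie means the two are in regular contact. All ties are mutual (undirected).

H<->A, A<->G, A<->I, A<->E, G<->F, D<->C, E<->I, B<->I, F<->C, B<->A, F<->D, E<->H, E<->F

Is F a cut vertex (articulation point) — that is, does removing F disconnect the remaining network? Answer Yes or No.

Removing F leaves {A, B, E, G, H, and I} with no path to {C and D}, so the network splits into 2 components. F is a cut vertex.

Yes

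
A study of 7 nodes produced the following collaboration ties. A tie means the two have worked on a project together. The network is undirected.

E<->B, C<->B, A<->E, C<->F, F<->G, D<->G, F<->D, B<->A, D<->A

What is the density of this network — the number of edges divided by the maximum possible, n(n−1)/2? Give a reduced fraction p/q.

There are 9 edges and 7 nodes, so the maximum possible is C(7,2) = 21.
Density = 9/21 = 3/7.

3/7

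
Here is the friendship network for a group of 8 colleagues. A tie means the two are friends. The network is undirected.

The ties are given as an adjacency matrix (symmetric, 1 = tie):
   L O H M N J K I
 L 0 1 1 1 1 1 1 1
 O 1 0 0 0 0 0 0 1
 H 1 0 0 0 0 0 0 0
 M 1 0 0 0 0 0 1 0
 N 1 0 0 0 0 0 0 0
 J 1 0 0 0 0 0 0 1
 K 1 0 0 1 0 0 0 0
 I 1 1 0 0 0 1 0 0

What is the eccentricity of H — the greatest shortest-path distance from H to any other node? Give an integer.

2

Distances from H: I:2, J:2, K:2, L:1, M:2, N:2, O:2.
The largest is 2 (to O, M, N, J, K, and I), so the eccentricity of H is 2.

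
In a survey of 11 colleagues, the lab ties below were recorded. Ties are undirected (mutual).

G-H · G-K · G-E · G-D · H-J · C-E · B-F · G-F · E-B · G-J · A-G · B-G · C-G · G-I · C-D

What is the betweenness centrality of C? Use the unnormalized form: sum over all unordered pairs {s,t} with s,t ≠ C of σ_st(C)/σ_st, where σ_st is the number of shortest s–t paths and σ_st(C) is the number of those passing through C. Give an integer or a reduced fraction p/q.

Pairs whose geodesics pass through C — E–D: 1/2.
All other pairs contribute 0.
Summing the contributions gives betweenness(C) = 1/2.

1/2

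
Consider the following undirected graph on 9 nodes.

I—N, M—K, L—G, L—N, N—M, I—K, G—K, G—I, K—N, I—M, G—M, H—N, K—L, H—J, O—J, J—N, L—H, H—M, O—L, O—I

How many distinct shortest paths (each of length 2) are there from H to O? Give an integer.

The shortest distance is 2. The length-2 paths are: H–L–O; H–J–O.
That gives 2 distinct shortest paths.

2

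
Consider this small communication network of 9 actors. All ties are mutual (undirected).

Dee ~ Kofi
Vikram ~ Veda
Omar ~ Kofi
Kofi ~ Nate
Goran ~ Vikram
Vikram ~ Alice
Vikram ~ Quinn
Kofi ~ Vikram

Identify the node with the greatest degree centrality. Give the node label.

Vikram

Degrees — Alice:1, Dee:1, Goran:1, Kofi:4, Nate:1, Omar:1, Quinn:1, Veda:1, Vikram:5.
The maximum is 5, attained only by Vikram.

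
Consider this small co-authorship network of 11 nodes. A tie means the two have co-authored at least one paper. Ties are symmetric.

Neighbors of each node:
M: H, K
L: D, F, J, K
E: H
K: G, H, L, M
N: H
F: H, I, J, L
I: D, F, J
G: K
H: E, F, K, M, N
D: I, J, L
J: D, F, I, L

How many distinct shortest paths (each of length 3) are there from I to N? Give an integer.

1

The shortest distance is 3, and the only length-3 path is I–F–H–N. So there is exactly 1 shortest path.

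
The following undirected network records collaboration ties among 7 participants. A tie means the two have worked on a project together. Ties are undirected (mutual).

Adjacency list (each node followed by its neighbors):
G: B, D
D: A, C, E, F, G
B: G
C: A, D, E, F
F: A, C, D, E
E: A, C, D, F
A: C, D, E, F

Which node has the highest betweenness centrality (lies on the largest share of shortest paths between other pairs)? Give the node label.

Unnormalized betweenness of each node: A:0, B:0, C:0, D:8, E:0, F:0, G:5.
D has the largest value, 8, making it the main broker — the node through which the most shortest paths run.

D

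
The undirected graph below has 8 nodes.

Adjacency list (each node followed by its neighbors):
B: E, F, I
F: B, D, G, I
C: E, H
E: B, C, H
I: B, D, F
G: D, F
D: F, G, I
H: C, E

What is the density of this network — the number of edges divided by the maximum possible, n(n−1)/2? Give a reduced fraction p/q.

There are 11 edges and 8 nodes, so the maximum possible is C(8,2) = 28.
Density = 11/28.

11/28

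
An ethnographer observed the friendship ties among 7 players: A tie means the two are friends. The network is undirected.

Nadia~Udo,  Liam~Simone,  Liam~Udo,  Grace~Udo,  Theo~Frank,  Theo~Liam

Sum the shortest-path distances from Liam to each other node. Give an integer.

9

Distances from Liam: Frank:2, Grace:2, Nadia:2, Simone:1, Theo:1, Udo:1.
Sum = 2 + 2 + 2 + 1 + 1 + 1 = 9.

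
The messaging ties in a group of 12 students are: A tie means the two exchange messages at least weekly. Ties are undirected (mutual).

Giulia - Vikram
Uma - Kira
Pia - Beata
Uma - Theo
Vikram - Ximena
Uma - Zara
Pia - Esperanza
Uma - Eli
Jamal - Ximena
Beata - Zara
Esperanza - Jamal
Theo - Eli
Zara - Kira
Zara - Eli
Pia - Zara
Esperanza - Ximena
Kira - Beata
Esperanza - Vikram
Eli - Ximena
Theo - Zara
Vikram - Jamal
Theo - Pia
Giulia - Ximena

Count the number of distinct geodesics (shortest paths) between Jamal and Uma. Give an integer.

The shortest distance is 3, and the only length-3 path is Jamal–Ximena–Eli–Uma. So there is exactly 1 shortest path.

1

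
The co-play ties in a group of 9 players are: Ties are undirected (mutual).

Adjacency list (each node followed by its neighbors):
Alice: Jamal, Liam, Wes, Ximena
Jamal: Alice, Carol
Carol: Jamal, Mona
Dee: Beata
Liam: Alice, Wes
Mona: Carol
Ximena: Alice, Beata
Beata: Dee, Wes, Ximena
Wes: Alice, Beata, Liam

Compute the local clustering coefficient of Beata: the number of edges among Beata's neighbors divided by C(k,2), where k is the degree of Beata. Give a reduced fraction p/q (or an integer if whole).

Beata's neighbors: Dee, Wes, and Ximena (k = 3).
Possible neighbor pairs: C(3,2) = 3. Edges among them: none → e = 0.
Clustering(Beata) = 0/3 = 0.

0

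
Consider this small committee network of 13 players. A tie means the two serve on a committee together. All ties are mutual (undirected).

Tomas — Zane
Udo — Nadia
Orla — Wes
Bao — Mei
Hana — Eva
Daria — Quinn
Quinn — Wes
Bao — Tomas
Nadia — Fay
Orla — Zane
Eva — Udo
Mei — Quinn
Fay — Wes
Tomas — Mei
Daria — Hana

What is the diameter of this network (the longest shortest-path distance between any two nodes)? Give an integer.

Eccentricity of each node (its greatest distance to any other): Bao:6, Daria:4, Eva:6, Fay:4, Hana:5, Mei:5, Nadia:5, Orla:5, Quinn:4, Tomas:6, Udo:6, Wes:4, Zane:6.
The maximum eccentricity is 6, realized for instance by the pair Zane–Eva via Zane – Orla – Wes – Quinn – Daria – Hana – Eva. So the diameter is 6.

6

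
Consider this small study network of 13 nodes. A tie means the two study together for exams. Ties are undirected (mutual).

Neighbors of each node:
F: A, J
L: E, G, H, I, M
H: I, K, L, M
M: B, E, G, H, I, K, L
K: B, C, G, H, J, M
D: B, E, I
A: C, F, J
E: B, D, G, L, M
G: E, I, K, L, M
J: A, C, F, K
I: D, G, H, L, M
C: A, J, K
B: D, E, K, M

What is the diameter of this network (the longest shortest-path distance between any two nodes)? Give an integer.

4

Eccentricity of each node (its greatest distance to any other): A:4, B:3, C:3, D:4, E:4, F:4, G:3, H:3, I:4, J:3, K:2, L:4, M:3.
The maximum eccentricity is 4, realized for instance by the pair A–D via A – C – K – B – D. So the diameter is 4.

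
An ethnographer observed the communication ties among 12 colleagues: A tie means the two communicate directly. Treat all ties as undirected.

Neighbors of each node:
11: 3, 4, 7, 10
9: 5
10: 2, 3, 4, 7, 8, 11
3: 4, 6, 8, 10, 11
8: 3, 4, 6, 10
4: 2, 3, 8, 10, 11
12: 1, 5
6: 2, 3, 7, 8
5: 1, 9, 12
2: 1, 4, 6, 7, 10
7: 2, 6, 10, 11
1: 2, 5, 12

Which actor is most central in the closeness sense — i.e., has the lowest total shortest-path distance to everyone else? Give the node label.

Farness (sum of distances to all others) for each node — 1:22, 2:18, 3:25, 4:21, 5:29, 6:22, 7:22, 8:26, 9:39, 10:20, 11:26, 12:30.
The smallest farness is 18, for 2, so 2 has the highest closeness.

2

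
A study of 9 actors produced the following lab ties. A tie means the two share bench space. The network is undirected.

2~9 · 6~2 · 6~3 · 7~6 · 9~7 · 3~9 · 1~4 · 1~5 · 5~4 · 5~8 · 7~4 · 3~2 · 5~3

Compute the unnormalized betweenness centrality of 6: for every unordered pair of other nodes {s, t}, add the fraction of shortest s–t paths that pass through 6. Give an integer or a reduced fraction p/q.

Pairs whose geodesics pass through 6 — 2–4: 1/3; 2–7: 1/2; 3–7: 1/2.
All other pairs contribute 0.
Summing the contributions gives betweenness(6) = 4/3.

4/3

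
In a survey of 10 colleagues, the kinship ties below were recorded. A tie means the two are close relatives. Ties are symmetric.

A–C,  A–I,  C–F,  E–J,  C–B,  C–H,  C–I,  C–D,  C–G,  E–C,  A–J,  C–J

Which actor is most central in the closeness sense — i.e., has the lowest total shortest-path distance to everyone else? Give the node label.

C

Farness (sum of distances to all others) for each node — A:15, B:17, C:9, D:17, E:16, F:17, G:17, H:17, I:16, J:15.
The smallest farness is 9, for C, so C has the highest closeness.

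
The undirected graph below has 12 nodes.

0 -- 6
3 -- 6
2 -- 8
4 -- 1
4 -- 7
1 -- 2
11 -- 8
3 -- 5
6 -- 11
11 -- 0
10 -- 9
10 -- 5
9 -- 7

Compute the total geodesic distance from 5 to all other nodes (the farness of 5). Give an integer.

33

Distances from 5: 0:3, 1:5, 2:5, 3:1, 4:4, 6:2, 7:3, 8:4, 9:2, 10:1, 11:3.
Sum = 3 + 5 + 5 + 1 + 4 + 2 + 3 + 4 + 2 + 1 + 3 = 33.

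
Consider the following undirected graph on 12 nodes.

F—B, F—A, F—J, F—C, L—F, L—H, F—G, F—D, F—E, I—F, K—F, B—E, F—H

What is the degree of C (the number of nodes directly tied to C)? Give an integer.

C is directly tied to F. That is 1 neighbor, so the degree of C is 1.

1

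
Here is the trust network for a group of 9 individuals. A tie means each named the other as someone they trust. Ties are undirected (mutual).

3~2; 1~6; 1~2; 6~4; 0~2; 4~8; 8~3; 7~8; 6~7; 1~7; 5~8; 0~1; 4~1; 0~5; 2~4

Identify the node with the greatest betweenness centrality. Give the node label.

8

Unnormalized betweenness of each node: 0:7/3, 1:59/12, 2:7/2, 3:1/2, 4:17/6, 5:1, 6:1/3, 7:19/12, 8:6.
8 has the largest value, 6, making it the main broker — the node through which the most shortest paths run.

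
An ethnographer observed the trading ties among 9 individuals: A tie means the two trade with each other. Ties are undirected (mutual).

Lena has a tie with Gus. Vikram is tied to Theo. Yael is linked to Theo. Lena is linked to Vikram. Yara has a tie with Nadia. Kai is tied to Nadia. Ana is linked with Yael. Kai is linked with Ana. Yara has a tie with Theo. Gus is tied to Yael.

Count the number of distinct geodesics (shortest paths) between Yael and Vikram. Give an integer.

1

The shortest distance is 2, and the only length-2 path is Yael–Theo–Vikram. So there is exactly 1 shortest path.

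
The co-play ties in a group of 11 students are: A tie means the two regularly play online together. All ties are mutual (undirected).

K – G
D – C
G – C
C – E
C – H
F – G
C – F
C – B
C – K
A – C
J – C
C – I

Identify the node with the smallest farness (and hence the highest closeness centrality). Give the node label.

Farness (sum of distances to all others) for each node — A:19, B:19, C:10, D:19, E:19, F:18, G:17, H:19, I:19, J:19, K:18.
The smallest farness is 10, for C, so C has the highest closeness.

C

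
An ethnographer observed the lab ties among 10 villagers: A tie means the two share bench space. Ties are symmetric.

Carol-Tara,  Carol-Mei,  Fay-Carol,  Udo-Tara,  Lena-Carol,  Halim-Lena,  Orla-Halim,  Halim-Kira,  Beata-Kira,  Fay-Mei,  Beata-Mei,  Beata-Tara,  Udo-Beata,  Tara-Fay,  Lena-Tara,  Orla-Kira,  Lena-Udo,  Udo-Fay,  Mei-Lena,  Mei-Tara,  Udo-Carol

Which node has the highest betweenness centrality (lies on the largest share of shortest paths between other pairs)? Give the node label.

Lena

Unnormalized betweenness of each node: Beata:963/140, Carol:59/70, Fay:1/5, Halim:149/28, Kira:55/14, Lena:1193/140, Mei:199/84, Orla:0, Tara:1079/420, Udo:199/84.
Lena has the largest value, 1193/140, making it the main broker — the node through which the most shortest paths run.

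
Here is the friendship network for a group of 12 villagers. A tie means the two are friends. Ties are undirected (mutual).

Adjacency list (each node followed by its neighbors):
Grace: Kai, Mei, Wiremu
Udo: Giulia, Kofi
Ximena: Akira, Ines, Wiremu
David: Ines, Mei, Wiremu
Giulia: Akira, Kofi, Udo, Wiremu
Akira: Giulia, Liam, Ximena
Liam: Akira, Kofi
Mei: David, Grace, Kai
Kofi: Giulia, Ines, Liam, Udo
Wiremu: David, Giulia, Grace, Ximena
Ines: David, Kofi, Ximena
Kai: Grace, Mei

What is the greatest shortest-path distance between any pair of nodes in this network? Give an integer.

Eccentricity of each node (its greatest distance to any other): Akira:4, David:3, Giulia:3, Grace:4, Ines:3, Kai:5, Kofi:4, Liam:5, Mei:4, Udo:4, Wiremu:3, Ximena:3.
The maximum eccentricity is 5, realized for instance by the pair Liam–Kai via Liam – Kofi – Ines – David – Mei – Kai. So the diameter is 5.

5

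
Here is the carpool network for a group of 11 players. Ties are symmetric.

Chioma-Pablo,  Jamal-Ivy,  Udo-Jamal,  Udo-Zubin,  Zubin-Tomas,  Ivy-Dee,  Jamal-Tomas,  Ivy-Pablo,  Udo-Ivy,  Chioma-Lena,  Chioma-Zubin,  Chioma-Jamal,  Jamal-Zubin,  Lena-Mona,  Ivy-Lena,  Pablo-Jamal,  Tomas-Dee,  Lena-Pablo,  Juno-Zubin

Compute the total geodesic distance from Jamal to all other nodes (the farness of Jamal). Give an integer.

Distances from Jamal: Chioma:1, Dee:2, Ivy:1, Juno:2, Lena:2, Mona:3, Pablo:1, Tomas:1, Udo:1, Zubin:1.
Sum = 1 + 2 + 1 + 2 + 2 + 3 + 1 + 1 + 1 + 1 = 15.

15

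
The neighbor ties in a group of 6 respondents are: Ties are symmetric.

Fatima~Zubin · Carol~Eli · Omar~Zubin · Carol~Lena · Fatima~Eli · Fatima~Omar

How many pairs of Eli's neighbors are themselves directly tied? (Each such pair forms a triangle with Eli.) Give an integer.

Eli's neighbors are Carol and Fatima, but none of them are tied to each other, so no triangle contains Eli.

0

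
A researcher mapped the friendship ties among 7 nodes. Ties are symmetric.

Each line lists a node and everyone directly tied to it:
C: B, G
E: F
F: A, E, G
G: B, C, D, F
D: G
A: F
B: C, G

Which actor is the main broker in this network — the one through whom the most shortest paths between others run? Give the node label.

G

Unnormalized betweenness of each node: A:0, B:0, C:0, D:0, E:0, F:9, G:11.
G has the largest value, 11, making it the main broker — the node through which the most shortest paths run.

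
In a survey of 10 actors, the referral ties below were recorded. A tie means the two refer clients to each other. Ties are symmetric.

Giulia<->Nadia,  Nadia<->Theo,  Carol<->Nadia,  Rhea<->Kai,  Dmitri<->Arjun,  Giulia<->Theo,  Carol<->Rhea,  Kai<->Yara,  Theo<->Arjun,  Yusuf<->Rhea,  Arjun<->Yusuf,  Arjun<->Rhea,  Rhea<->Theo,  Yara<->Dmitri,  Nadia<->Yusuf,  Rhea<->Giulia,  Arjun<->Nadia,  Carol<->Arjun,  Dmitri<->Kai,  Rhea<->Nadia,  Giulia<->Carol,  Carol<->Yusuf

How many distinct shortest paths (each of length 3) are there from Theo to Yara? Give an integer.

2

The shortest distance is 3. The length-3 paths are: Theo–Arjun–Dmitri–Yara; Theo–Rhea–Kai–Yara.
That gives 2 distinct shortest paths.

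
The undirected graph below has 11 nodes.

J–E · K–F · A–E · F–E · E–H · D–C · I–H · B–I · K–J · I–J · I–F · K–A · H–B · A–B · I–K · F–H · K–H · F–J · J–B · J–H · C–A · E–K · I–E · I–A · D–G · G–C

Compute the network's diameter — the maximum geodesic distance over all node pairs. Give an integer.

Eccentricity of each node (its greatest distance to any other): A:2, B:3, C:3, D:4, E:3, F:4, G:4, H:4, I:3, J:4, K:3.
The maximum eccentricity is 4, realized for instance by the pair D–J via D – C – A – B – J. So the diameter is 4.

4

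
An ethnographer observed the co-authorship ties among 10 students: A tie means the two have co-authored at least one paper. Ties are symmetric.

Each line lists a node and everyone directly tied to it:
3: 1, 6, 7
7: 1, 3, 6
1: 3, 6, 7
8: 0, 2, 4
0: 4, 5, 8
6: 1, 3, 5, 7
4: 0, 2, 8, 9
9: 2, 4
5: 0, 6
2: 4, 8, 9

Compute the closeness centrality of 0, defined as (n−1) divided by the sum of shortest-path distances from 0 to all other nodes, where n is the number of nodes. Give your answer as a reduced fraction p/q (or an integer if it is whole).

Distances from 0: 1:3, 2:2, 3:3, 4:1, 5:1, 6:2, 7:3, 8:1, 9:2. Sum = 18.
n = 10, so closeness = 9/18 = 1/2.

1/2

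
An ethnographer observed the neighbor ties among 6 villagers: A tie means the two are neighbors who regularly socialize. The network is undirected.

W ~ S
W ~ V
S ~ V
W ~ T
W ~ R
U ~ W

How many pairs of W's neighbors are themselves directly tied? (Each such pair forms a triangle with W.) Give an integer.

W's neighbors: R, S, T, U, and V.
Neighbor pairs that are themselves tied: W–S–V. Each forms one triangle with W, for 1 in total.

1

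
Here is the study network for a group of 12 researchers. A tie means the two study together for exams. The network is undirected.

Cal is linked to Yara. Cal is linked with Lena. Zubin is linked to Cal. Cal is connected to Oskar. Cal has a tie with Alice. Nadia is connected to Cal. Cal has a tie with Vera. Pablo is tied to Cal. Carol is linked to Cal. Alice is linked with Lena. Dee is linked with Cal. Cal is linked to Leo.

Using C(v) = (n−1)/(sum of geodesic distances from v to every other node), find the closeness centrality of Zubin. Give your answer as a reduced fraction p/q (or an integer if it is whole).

11/21

Distances from Zubin: Alice:2, Cal:1, Carol:2, Dee:2, Lena:2, Leo:2, Nadia:2, Oskar:2, Pablo:2, Vera:2, Yara:2. Sum = 21.
n = 12, so closeness = 11/21.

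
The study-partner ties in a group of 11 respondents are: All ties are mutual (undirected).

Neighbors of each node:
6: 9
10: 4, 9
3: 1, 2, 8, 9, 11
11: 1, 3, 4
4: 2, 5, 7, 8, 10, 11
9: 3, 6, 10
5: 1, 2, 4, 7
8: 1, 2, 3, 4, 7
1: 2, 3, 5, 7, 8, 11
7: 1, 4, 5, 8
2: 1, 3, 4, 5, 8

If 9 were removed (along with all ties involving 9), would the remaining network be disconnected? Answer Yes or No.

Removing 9 leaves {6} with no path to {1, 2, 3, 4, 5, 7, 8, 10, and 11}, so the network splits into 2 components. 9 is a cut vertex.

Yes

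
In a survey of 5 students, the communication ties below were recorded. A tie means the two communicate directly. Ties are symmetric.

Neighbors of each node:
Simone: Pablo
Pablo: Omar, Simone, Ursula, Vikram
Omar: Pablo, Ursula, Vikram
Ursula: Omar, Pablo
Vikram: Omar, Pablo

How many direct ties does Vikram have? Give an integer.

Vikram is directly tied to Omar and Pablo. That is 2 neighbors, so the degree of Vikram is 2.

2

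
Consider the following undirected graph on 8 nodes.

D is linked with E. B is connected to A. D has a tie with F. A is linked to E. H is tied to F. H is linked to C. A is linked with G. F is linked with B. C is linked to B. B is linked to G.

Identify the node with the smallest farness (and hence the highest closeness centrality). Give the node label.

B

Farness (sum of distances to all others) for each node — A:12, B:10, C:14, D:14, E:14, F:11, G:14, H:15.
The smallest farness is 10, for B, so B has the highest closeness.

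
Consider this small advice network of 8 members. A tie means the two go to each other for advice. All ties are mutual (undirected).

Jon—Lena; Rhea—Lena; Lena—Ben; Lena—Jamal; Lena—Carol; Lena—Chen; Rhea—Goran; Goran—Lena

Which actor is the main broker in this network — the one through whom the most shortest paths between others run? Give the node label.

Unnormalized betweenness of each node: Ben:0, Carol:0, Chen:0, Goran:0, Jamal:0, Jon:0, Lena:20, Rhea:0.
Lena has the largest value, 20, making it the main broker — the node through which the most shortest paths run.

Lena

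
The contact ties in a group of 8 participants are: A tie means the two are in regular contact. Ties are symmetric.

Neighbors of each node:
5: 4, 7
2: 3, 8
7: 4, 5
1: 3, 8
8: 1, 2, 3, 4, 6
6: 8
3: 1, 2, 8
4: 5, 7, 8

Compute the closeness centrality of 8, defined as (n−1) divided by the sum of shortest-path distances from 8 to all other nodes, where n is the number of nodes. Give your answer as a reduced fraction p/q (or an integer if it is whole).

Distances from 8: 1:1, 2:1, 3:1, 4:1, 5:2, 6:1, 7:2. Sum = 9.
n = 8, so closeness = 7/9.

7/9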